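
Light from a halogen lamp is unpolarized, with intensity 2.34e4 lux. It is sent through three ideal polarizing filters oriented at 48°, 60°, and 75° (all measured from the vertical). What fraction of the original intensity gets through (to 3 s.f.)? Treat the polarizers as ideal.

I/I₀ ≈ 0.446

Unpolarized light through the first polarizer → I₁ = 2.34e4 lux/2 = 1.17e+04 lux, polarized at 48°.
I₂ = I₁ · cos²(12°) = 1.17e+04 · 0.9568 = 1.119e+04 lux.
I₃ = I₂ · cos²(15°) = 1.119e+04 · 0.933 = 1.044e+04 lux.
Transmitted fraction = 0.4463.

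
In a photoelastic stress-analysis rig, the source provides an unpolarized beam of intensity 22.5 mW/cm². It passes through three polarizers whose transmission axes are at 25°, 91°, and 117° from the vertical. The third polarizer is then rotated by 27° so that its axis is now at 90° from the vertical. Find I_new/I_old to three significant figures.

Before rotation:
Unpolarized light through the first polarizer → I₁ = ½ I₀, now polarized at 25°.
I₂ = I₁ cos²(91° − 25°) = 0.5 I₀ · cos²(66°) = 0.08272 I₀.
I₃ = I₂ cos²(117° − 91°) = 0.08272 I₀ · cos²(26°) = 0.06682 I₀.
After rotation:
Unpolarized light through the first polarizer → I₁ = ½ I₀, now polarized at 25°.
I₂ = I₁ cos²(91° − 25°) = 0.5 I₀ · cos²(66°) = 0.08272 I₀.
I₃ = I₂ cos²(90° − 91°) = 0.08272 I₀ · cos²(1°) = 0.08269 I₀.
Ratio = 0.08269 / 0.06682 = 1.238.

I_new/I_old ≈ 1.24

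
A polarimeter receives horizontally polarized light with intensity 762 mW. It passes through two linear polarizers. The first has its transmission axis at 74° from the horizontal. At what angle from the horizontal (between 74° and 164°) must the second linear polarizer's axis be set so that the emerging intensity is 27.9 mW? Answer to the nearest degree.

θ ≈ 120°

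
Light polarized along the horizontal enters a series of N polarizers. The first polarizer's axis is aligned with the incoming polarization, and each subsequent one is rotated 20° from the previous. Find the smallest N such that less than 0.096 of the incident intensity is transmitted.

N = 20

First polarizer is aligned with the polarization: full transmission.
Each further stage multiplies by cos²(20°) = 0.883.
After N polarizers: T = 0.883^(N−1). Require T < 0.096 ⇒ N−1 > ln(0.096)/ln(0.883) = 18.84, so N−1 ≥ 19 and N = 20.
Check: N=20 gives T = 0.09407 < 0.096; N=19 gives T = 0.1065.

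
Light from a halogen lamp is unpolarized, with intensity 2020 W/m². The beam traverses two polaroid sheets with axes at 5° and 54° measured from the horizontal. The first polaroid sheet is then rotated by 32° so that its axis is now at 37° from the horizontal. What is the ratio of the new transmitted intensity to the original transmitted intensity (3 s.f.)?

I_new/I_old ≈ 2.12

Before rotation:
Unpolarized light through the first polarizer → I₁ = ½ I₀, now polarized at 5°.
I₂ = I₁ cos²(54° − 5°) = 0.5 I₀ · cos²(49°) = 0.2152 I₀.
After rotation:
Unpolarized light through the first polarizer → I₁ = ½ I₀, now polarized at 37°.
I₂ = I₁ cos²(54° − 37°) = 0.5 I₀ · cos²(17°) = 0.4573 I₀.
Ratio = 0.4573 / 0.2152 = 2.125.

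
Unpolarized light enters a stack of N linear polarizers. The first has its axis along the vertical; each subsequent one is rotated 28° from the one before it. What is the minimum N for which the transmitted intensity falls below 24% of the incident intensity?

N = 4

First polarizer halves the unpolarized light: factor 1/2.
Each further stage multiplies by cos²(28°) = 0.7796.
After N polarizers: T = 0.5·0.7796^(N−1). Require T < 0.24 ⇒ N−1 > ln(0.24/0.5)/ln(0.7796) = 2.95, so N−1 ≥ 3 and N = 4.
Check: N=4 gives T = 0.2369 < 0.24; N=3 gives T = 0.3039.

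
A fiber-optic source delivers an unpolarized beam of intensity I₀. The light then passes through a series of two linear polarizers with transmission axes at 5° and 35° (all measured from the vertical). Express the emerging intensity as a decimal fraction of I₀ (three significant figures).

Unpolarized light through the first polarizer → I₁ = ½ I₀, now polarized at 5°.
I₂ = I₁ cos²(35° − 5°) = 0.5 I₀ · cos²(30°) = 0.375 I₀.
Transmitted fraction = 0.375.

≈ 0.375 I₀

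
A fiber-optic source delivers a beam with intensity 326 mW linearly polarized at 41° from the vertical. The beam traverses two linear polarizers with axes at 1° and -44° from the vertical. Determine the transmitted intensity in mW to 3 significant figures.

By Malus's law, I₁ = 326 mW · cos²(40°) = 191.3 mW.
I₂ = I₁ · cos²(45°) = 191.3 · 0.5 = 95.65 mW.

I ≈ 95.7 mW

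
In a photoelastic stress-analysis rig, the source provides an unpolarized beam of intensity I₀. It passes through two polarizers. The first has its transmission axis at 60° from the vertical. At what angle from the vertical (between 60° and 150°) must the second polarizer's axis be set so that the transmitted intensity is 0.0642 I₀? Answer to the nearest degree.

θ ≈ 129°

Unpolarized light through the first polarizer → I₁ = ½ I₀, now polarized at 60°.
Need I₂/I₀ = 0.0642, so cos²(θ − 60°) = 0.0642 / 0.5 = 0.1284.
θ − 60° = arccos(√0.1284) = 69.0°, giving θ ≈ 60 + 69.0 = 129.0°.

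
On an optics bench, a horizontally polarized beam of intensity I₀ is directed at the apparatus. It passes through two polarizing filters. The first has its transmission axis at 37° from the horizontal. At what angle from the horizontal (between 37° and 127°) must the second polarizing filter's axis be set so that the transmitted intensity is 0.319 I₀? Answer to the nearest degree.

θ ≈ 82°

By Malus's law, I₁ = I₀ cos²(37° − 0°) = I₀ cos²(37°) = 0.6378 I₀.
Need I₂/I₀ = 0.319, so cos²(θ − 37°) = 0.319 / 0.6378 = 0.5001.
θ − 37° = arccos(√0.5001) = 45.0°, giving θ ≈ 37 + 45.0 = 82.0°.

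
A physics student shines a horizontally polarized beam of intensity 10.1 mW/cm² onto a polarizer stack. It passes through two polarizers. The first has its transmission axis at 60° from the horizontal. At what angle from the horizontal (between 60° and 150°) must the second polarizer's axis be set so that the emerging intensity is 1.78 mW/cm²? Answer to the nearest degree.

θ ≈ 93°

I₁ = I₀ cos²(60° − 0°) = I₀ cos²(60°) = 0.25 I₀.
Target fraction: 1.78 / 10.1 mW/cm² = 0.1762 of I₀.
Need I₂/I₀ = 0.1762, so cos²(θ − 60°) = 0.1762 / 0.25 = 0.705.
θ − 60° = arccos(√0.705) = 32.9°, giving θ ≈ 60 + 32.9 = 92.9°.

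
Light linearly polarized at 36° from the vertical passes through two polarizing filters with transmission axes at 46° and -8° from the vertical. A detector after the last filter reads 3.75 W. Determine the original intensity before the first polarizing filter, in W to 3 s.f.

I₀ ≈ 11.2 W

I₁ = I₀ cos²(46° − 36°) = I₀ cos²(10°) = 0.9698 I₀.
I₂ = I₁ cos²(-8° − 46°) = 0.9698 I₀ · cos²(54°) = 0.3351 I₀.
So 3.75 W = 0.3351 I₀, giving I₀ = 3.75/0.3351 = 11.19 W.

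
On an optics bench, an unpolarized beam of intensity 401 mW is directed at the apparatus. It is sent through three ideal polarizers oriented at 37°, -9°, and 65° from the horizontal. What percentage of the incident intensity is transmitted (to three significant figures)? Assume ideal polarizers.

≈ 1.83%

Unpolarized light through the first polarizer → I₁ = 401 mW/2 = 200.5 mW, polarized at 37°.
I₂ = I₁ · cos²(46°) = 200.5 · 0.4826 = 96.75 mW.
I₃ = I₂ · cos²(74°) = 96.75 · 0.07598 = 7.351 mW.
That is 1.833% of the incident intensity.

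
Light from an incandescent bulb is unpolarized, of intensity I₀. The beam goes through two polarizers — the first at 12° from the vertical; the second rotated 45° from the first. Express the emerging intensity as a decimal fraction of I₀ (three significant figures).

≈ 0.250 I₀

Unpolarized light through the first polarizer → I₁ = ½ I₀, now polarized at 12°.
I₂ = I₁ cos²(45°) = 0.5 · 0.5 I₀ = 0.25 I₀.
Transmitted fraction = 0.25.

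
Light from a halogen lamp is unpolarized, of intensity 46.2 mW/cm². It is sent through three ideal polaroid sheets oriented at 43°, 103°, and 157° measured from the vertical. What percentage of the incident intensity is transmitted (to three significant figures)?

≈ 4.32%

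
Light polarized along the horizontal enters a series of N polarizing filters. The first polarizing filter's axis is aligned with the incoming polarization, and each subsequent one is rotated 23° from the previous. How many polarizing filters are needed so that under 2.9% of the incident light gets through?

N = 23

First polarizer is aligned with the polarization: full transmission.
Each further stage multiplies by cos²(23°) = 0.8473.
After N polarizers: T = 0.8473^(N−1). Require T < 0.029 ⇒ N−1 > ln(0.029)/ln(0.8473) = 21.37, so N−1 ≥ 22 and N = 23.
Check: N=23 gives T = 0.02613 < 0.029; N=22 gives T = 0.03084.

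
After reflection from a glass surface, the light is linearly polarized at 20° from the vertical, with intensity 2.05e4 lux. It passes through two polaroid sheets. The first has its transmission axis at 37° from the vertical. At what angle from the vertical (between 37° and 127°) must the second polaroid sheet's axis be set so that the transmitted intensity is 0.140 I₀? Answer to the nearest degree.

θ ≈ 104°

I₁ = I₀ cos²(37° − 20°) = I₀ cos²(17°) = 0.9145 I₀.
Need I₂/I₀ = 0.14, so cos²(θ − 37°) = 0.14 / 0.9145 = 0.1531.
θ − 37° = arccos(√0.1531) = 67.0°, giving θ ≈ 37 + 67.0 = 104.0°.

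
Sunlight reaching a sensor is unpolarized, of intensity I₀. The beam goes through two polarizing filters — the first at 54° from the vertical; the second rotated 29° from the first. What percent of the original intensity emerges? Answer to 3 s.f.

Unpolarized light through the first polarizer → I₁ = ½ I₀, now polarized at 54°.
I₂ = I₁ cos²(29°) = 0.5 · 0.765 I₀ = 0.3825 I₀.
That is 38.25% of the incident intensity.

≈ 38.2%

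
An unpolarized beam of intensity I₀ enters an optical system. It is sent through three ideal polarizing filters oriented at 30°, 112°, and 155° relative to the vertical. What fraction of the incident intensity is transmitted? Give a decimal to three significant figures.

Unpolarized light through the first polarizer → I₁ = ½ I₀, now polarized at 30°.
I₂ = I₁ cos²(112° − 30°) = 0.5 I₀ · cos²(82°) = 0.009685 I₀.
I₃ = I₂ cos²(155° − 112°) = 0.009685 I₀ · cos²(43°) = 0.00518 I₀.
Transmitted fraction = 0.00518.

≈ 0.00518 I₀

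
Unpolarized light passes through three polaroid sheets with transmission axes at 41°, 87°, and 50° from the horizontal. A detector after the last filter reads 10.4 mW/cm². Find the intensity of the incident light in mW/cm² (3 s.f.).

I₀ ≈ 67.6 mW/cm²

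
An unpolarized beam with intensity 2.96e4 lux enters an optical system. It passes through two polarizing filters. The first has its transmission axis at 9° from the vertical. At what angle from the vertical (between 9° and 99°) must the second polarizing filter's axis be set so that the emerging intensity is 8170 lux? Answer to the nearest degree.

Unpolarized light through the first polarizer → I₁ = ½ I₀, now polarized at 9°.
Target fraction: 8170 / 2.96e4 lux = 0.276 of I₀.
Need I₂/I₀ = 0.276, so cos²(θ − 9°) = 0.276 / 0.5 = 0.552.
θ − 9° = arccos(√0.552) = 42.0°, giving θ ≈ 9 + 42.0 = 51.0°.

θ ≈ 51°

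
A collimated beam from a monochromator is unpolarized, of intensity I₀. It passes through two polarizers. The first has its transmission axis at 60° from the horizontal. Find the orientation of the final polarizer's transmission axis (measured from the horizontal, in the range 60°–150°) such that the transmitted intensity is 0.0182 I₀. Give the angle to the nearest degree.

θ ≈ 139°

Unpolarized light through the first polarizer → I₁ = ½ I₀, now polarized at 60°.
Need I₂/I₀ = 0.0182, so cos²(θ − 60°) = 0.0182 / 0.5 = 0.0364.
θ − 60° = arccos(√0.0364) = 79.0°, giving θ ≈ 60 + 79.0 = 139.0°.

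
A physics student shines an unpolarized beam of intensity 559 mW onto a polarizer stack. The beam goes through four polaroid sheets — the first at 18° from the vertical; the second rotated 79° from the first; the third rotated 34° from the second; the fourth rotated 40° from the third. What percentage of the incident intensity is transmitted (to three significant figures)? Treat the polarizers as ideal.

≈ 0.734%

Unpolarized light through the first polarizer → I₁ = 559 mW/2 = 279.5 mW, polarized at 18°.
I₂ = I₁ · cos²(79°) = 279.5 · 0.03641 = 10.18 mW.
I₃ = I₂ · cos²(34°) = 10.18 · 0.6873 = 6.994 mW.
I₄ = I₃ · cos²(40°) = 6.994 · 0.5868 = 4.104 mW.
That is 0.7342% of the incident intensity.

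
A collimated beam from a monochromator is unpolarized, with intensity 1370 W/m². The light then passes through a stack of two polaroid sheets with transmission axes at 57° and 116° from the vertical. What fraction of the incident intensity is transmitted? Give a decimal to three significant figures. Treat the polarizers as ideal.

Unpolarized light through the first polarizer → I₁ = 1370 W/m²/2 = 685 W/m², polarized at 57°.
I₂ = I₁ · cos²(59°) = 685 · 0.2653 = 181.7 W/m².
Transmitted fraction = 0.1326.

I/I₀ ≈ 0.133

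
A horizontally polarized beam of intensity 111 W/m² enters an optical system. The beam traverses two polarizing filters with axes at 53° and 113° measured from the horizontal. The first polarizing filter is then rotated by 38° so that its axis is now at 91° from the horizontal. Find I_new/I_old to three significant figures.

Before rotation:
By Malus's law, I₁ = I₀ cos²(53° − 0°) = I₀ cos²(53°) = 0.3622 I₀.
I₂ = I₁ cos²(113° − 53°) = 0.3622 I₀ · cos²(60°) = 0.09055 I₀.
After rotation:
I₁ = I₀ cos²(91° − 0°) = I₀ cos²(89°) = 0.0003046 I₀.
I₂ = I₁ cos²(113° − 91°) = 0.0003046 I₀ · cos²(22°) = 0.0002618 I₀.
Ratio = 0.0002618 / 0.09055 = 0.002892.

I_new/I_old ≈ 0.00289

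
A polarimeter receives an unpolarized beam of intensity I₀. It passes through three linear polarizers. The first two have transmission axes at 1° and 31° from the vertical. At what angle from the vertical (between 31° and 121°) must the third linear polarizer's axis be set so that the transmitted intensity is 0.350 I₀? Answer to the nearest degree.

θ ≈ 46°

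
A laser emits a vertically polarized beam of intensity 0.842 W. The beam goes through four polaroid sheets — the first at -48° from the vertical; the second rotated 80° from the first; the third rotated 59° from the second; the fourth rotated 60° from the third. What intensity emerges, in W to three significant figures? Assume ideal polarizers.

I ≈ 0.000754 W

I₁ = 0.842 W · cos²(48°) = 0.377 W.
I₂ = I₁ · cos²(80°) = 0.377 · 0.03015 = 0.01137 W.
I₃ = I₂ · cos²(59°) = 0.01137 · 0.2653 = 0.003015 W.
I₄ = I₃ · cos²(60°) = 0.003015 · 0.25 = 0.0007539 W.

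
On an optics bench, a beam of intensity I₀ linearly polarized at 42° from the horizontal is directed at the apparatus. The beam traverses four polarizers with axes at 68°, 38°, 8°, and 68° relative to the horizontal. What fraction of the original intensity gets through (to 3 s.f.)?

≈ 0.114 I₀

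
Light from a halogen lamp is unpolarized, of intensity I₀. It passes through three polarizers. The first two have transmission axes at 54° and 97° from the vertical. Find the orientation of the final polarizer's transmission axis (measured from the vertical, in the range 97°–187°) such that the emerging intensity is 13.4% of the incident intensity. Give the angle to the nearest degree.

θ ≈ 142°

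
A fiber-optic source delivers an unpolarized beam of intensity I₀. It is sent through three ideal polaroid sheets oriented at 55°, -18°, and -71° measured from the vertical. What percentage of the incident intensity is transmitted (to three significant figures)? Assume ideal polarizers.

≈ 1.55%

Unpolarized light through the first polarizer → I₁ = ½ I₀, now polarized at 55°.
I₂ = I₁ cos²(-18° − 55°) = 0.5 I₀ · cos²(73°) = 0.04274 I₀.
I₃ = I₂ cos²(-71° + 18°) = 0.04274 I₀ · cos²(53°) = 0.01548 I₀.
That is 1.548% of the incident intensity.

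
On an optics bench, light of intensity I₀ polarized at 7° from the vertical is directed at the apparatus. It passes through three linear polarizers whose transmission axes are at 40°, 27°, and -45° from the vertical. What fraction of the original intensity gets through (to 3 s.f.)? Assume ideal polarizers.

I₁ = I₀ cos²(40° − 7°) = I₀ cos²(33°) = 0.7034 I₀.
I₂ = I₁ cos²(27° − 40°) = 0.7034 I₀ · cos²(13°) = 0.6678 I₀.
I₃ = I₂ cos²(-45° − 27°) = 0.6678 I₀ · cos²(72°) = 0.06377 I₀.
Transmitted fraction = 0.06377.

≈ 0.0638 I₀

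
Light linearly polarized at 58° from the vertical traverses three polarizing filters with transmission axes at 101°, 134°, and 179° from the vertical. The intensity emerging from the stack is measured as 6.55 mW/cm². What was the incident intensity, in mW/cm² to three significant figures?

I₀ ≈ 34.8 mW/cm²

By Malus's law, I₁ = I₀ cos²(101° − 58°) = I₀ cos²(43°) = 0.5349 I₀.
I₂ = I₁ cos²(134° − 101°) = 0.5349 I₀ · cos²(33°) = 0.3762 I₀.
I₃ = I₂ cos²(179° − 134°) = 0.3762 I₀ · cos²(45°) = 0.1881 I₀.
So 6.55 mW/cm² = 0.1881 I₀, giving I₀ = 6.55/0.1881 = 34.82 mW/cm².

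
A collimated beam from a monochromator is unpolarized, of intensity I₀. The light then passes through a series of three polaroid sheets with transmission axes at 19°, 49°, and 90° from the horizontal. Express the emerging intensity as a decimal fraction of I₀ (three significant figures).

≈ 0.214 I₀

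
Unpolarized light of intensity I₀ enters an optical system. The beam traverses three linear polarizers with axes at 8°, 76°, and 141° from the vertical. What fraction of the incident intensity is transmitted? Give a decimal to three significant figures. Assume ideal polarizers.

≈ 0.0125 I₀

Unpolarized light through the first polarizer → I₁ = ½ I₀, now polarized at 8°.
I₂ = I₁ cos²(76° − 8°) = 0.5 I₀ · cos²(68°) = 0.07017 I₀.
I₃ = I₂ cos²(141° − 76°) = 0.07017 I₀ · cos²(65°) = 0.01253 I₀.
Transmitted fraction = 0.01253.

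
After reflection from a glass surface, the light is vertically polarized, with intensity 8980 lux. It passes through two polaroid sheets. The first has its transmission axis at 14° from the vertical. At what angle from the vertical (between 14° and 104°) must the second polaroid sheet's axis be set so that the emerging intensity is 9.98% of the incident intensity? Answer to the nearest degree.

θ ≈ 85°

I₁ = I₀ cos²(14° − 0°) = I₀ cos²(14°) = 0.9415 I₀.
Need I₂/I₀ = 0.0998, so cos²(θ − 14°) = 0.0998 / 0.9415 = 0.106.
θ − 14° = arccos(√0.106) = 71.0°, giving θ ≈ 14 + 71.0 = 85.0°.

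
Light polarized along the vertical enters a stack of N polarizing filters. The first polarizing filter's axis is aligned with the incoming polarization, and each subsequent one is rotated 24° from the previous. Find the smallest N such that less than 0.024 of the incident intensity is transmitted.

First polarizer is aligned with the polarization: full transmission.
Each further stage multiplies by cos²(24°) = 0.8346.
After N polarizers: T = 0.8346^(N−1). Require T < 0.024 ⇒ N−1 > ln(0.024)/ln(0.8346) = 20.62, so N−1 ≥ 21 and N = 22.
Check: N=22 gives T = 0.02242 < 0.024; N=21 gives T = 0.02687.

N = 22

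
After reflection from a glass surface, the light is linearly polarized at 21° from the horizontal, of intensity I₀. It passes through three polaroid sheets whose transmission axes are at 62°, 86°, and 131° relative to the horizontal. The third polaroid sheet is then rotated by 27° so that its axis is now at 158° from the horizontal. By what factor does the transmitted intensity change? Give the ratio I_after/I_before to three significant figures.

I_new/I_old ≈ 0.191

Before rotation:
I₁ = I₀ cos²(62° − 21°) = I₀ cos²(41°) = 0.5696 I₀.
I₂ = I₁ cos²(86° − 62°) = 0.5696 I₀ · cos²(24°) = 0.4754 I₀.
I₃ = I₂ cos²(131° − 86°) = 0.4754 I₀ · cos²(45°) = 0.2377 I₀.
After rotation:
I₁ = I₀ cos²(62° − 21°) = I₀ cos²(41°) = 0.5696 I₀.
I₂ = I₁ cos²(86° − 62°) = 0.5696 I₀ · cos²(24°) = 0.4754 I₀.
I₃ = I₂ cos²(158° − 86°) = 0.4754 I₀ · cos²(72°) = 0.04539 I₀.
Ratio = 0.04539 / 0.2377 = 0.191.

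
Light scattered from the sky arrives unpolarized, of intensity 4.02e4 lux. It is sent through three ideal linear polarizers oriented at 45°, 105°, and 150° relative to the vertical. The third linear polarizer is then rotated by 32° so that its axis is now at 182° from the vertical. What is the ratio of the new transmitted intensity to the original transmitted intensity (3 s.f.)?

Before rotation:
Unpolarized light through the first polarizer → I₁ = ½ I₀, now polarized at 45°.
I₂ = I₁ cos²(105° − 45°) = 0.5 I₀ · cos²(60°) = 0.125 I₀.
I₃ = I₂ cos²(150° − 105°) = 0.125 I₀ · cos²(45°) = 0.0625 I₀.
After rotation:
Unpolarized light through the first polarizer → I₁ = ½ I₀, now polarized at 45°.
I₂ = I₁ cos²(105° − 45°) = 0.5 I₀ · cos²(60°) = 0.125 I₀.
I₃ = I₂ cos²(182° − 105°) = 0.125 I₀ · cos²(77°) = 0.006325 I₀.
Ratio = 0.006325 / 0.0625 = 0.1012.

I_new/I_old ≈ 0.101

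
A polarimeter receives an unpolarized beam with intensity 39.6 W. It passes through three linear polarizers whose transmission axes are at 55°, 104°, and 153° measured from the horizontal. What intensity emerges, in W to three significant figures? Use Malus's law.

I ≈ 3.67 W

Unpolarized light through the first polarizer → I₁ = 39.6 W/2 = 19.8 W, polarized at 55°.
I₂ = I₁ · cos²(49°) = 19.8 · 0.4304 = 8.522 W.
I₃ = I₂ · cos²(49°) = 8.522 · 0.4304 = 3.668 W.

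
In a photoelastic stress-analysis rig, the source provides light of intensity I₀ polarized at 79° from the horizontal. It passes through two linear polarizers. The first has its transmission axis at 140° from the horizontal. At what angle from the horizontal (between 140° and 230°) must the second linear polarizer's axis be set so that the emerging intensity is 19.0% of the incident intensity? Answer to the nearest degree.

θ ≈ 166°

By Malus's law, I₁ = I₀ cos²(140° − 79°) = I₀ cos²(61°) = 0.235 I₀.
Need I₂/I₀ = 0.19, so cos²(θ − 140°) = 0.19 / 0.235 = 0.8084.
θ − 140° = arccos(√0.8084) = 26.0°, giving θ ≈ 140 + 26.0 = 166.0°.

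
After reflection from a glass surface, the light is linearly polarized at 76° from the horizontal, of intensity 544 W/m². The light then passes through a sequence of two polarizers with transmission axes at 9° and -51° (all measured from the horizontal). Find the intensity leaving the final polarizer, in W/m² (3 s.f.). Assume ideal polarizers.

I ≈ 20.8 W/m²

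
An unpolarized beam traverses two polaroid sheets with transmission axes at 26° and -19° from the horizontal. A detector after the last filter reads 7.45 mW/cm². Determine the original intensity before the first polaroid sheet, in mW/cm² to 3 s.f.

I₀ ≈ 29.8 mW/cm²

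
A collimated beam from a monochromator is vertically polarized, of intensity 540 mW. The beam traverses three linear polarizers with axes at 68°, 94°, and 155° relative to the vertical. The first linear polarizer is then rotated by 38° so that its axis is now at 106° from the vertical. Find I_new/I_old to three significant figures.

Before rotation:
By Malus's law, I₁ = I₀ cos²(68° − 0°) = I₀ cos²(68°) = 0.1403 I₀.
I₂ = I₁ cos²(94° − 68°) = 0.1403 I₀ · cos²(26°) = 0.1134 I₀.
I₃ = I₂ cos²(155° − 94°) = 0.1134 I₀ · cos²(61°) = 0.02664 I₀.
After rotation:
I₁ = I₀ cos²(106° − 0°) = I₀ cos²(74°) = 0.07598 I₀.
I₂ = I₁ cos²(94° − 106°) = 0.07598 I₀ · cos²(12°) = 0.07269 I₀.
I₃ = I₂ cos²(155° − 94°) = 0.07269 I₀ · cos²(61°) = 0.01709 I₀.
Ratio = 0.01709 / 0.02664 = 0.6412.

I_new/I_old ≈ 0.641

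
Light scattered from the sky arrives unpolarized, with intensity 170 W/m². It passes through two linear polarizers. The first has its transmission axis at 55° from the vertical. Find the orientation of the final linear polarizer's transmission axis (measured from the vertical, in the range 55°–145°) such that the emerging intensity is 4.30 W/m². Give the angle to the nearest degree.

Unpolarized light through the first polarizer → I₁ = ½ I₀, now polarized at 55°.
Target fraction: 4.30 / 170 W/m² = 0.02529 of I₀.
Need I₂/I₀ = 0.02529, so cos²(θ − 55°) = 0.02529 / 0.5 = 0.05059.
θ − 55° = arccos(√0.05059) = 77.0°, giving θ ≈ 55 + 77.0 = 132.0°.

θ ≈ 132°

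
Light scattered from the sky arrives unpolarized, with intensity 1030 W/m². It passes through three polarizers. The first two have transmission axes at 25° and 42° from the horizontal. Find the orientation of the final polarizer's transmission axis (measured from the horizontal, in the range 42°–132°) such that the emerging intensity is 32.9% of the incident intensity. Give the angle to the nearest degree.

Unpolarized light through the first polarizer → I₁ = ½ I₀, now polarized at 25°.
I₂ = I₁ cos²(42° − 25°) = 0.5 I₀ · cos²(17°) = 0.4573 I₀.
Need I₃/I₀ = 0.329, so cos²(θ − 42°) = 0.329 / 0.4573 = 0.7195.
θ − 42° = arccos(√0.7195) = 32.0°, giving θ ≈ 42 + 32.0 = 74.0°.

θ ≈ 74°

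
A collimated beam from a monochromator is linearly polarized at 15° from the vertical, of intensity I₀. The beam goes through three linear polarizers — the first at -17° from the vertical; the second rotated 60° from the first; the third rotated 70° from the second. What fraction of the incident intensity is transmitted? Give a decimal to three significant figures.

≈ 0.0210 I₀

By Malus's law, I₁ = I₀ cos²(-17° − 15°) = I₀ cos²(32°) = 0.7192 I₀.
I₂ = I₁ cos²(60°) = 0.7192 · 0.25 I₀ = 0.1798 I₀.
I₃ = I₂ cos²(70°) = 0.1798 · 0.117 I₀ = 0.02103 I₀.
Transmitted fraction = 0.02103.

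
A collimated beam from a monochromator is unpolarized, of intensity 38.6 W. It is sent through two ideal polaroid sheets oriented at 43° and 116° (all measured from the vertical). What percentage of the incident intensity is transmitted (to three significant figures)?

Unpolarized light through the first polarizer → I₁ = 38.6 W/2 = 19.3 W, polarized at 43°.
I₂ = I₁ · cos²(73°) = 19.3 · 0.08548 = 1.65 W.
That is 4.274% of the incident intensity.

≈ 4.27%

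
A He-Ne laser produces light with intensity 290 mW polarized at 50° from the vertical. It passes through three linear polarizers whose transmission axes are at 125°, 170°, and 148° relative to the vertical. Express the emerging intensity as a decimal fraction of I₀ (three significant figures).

I/I₀ ≈ 0.0288

I₁ = 290 mW · cos²(75°) = 19.43 mW.
I₂ = I₁ · cos²(45°) = 19.43 · 0.5 = 9.713 mW.
I₃ = I₂ · cos²(22°) = 9.713 · 0.8597 = 8.35 mW.
Transmitted fraction = 0.02879.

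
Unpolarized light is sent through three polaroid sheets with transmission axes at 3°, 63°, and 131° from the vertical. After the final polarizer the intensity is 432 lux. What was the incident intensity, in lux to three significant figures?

I₀ ≈ 2.46e4 lux

Unpolarized light through the first polarizer → I₁ = ½ I₀, now polarized at 3°.
I₂ = I₁ cos²(63° − 3°) = 0.5 I₀ · cos²(60°) = 0.125 I₀.
I₃ = I₂ cos²(131° − 63°) = 0.125 I₀ · cos²(68°) = 0.01754 I₀.
So 432 lux = 0.01754 I₀, giving I₀ = 432/0.01754 = 2.463e+04 lux.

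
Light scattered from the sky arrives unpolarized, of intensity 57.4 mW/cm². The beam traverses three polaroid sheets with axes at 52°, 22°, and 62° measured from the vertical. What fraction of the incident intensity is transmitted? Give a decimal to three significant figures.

Unpolarized light through the first polarizer → I₁ = 57.4 mW/cm²/2 = 28.7 mW/cm², polarized at 52°.
I₂ = I₁ · cos²(30°) = 28.7 · 0.75 = 21.53 mW/cm².
I₃ = I₂ · cos²(40°) = 21.53 · 0.5868 = 12.63 mW/cm².
Transmitted fraction = 0.2201.

I/I₀ ≈ 0.220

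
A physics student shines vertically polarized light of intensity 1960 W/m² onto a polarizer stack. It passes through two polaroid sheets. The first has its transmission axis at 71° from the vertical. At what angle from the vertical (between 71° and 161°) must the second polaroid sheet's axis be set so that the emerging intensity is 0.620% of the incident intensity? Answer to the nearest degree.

θ ≈ 147°

By Malus's law, I₁ = I₀ cos²(71° − 0°) = I₀ cos²(71°) = 0.106 I₀.
Need I₂/I₀ = 0.0062, so cos²(θ − 71°) = 0.0062 / 0.106 = 0.05849.
θ − 71° = arccos(√0.05849) = 76.0°, giving θ ≈ 71 + 76.0 = 147.0°.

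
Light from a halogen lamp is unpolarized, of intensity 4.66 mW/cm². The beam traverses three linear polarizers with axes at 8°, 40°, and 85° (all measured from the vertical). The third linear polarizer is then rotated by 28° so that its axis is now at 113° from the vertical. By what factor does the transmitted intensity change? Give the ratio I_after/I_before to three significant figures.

I_new/I_old ≈ 0.171

Before rotation:
Unpolarized light through the first polarizer → I₁ = ½ I₀, now polarized at 8°.
I₂ = I₁ cos²(40° − 8°) = 0.5 I₀ · cos²(32°) = 0.3596 I₀.
I₃ = I₂ cos²(85° − 40°) = 0.3596 I₀ · cos²(45°) = 0.1798 I₀.
After rotation:
Unpolarized light through the first polarizer → I₁ = ½ I₀, now polarized at 8°.
I₂ = I₁ cos²(40° − 8°) = 0.5 I₀ · cos²(32°) = 0.3596 I₀.
I₃ = I₂ cos²(113° − 40°) = 0.3596 I₀ · cos²(73°) = 0.03074 I₀.
Ratio = 0.03074 / 0.1798 = 0.171.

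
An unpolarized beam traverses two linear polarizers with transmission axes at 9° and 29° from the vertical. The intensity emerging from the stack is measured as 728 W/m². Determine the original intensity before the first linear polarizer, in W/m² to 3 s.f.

I₀ ≈ 1650 W/m²

Unpolarized light through the first polarizer → I₁ = ½ I₀, now polarized at 9°.
I₂ = I₁ cos²(29° − 9°) = 0.5 I₀ · cos²(20°) = 0.4415 I₀.
So 728 W/m² = 0.4415 I₀, giving I₀ = 728/0.4415 = 1649 W/m².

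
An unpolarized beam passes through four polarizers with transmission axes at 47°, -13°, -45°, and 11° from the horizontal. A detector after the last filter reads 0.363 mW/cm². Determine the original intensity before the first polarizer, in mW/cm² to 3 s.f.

Unpolarized light through the first polarizer → I₁ = ½ I₀, now polarized at 47°.
I₂ = I₁ cos²(-13° − 47°) = 0.5 I₀ · cos²(60°) = 0.125 I₀.
I₃ = I₂ cos²(-45° + 13°) = 0.125 I₀ · cos²(32°) = 0.0899 I₀.
I₄ = I₃ cos²(11° + 45°) = 0.0899 I₀ · cos²(56°) = 0.02811 I₀.
So 0.363 mW/cm² = 0.02811 I₀, giving I₀ = 0.363/0.02811 = 12.91 mW/cm².

I₀ ≈ 12.9 mW/cm²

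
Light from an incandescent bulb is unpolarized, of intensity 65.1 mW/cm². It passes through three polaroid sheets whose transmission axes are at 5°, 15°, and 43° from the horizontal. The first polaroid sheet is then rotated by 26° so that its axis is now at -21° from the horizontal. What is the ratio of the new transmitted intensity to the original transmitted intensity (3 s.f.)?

I_new/I_old ≈ 0.675

Before rotation:
Unpolarized light through the first polarizer → I₁ = ½ I₀, now polarized at 5°.
I₂ = I₁ cos²(15° − 5°) = 0.5 I₀ · cos²(10°) = 0.4849 I₀.
I₃ = I₂ cos²(43° − 15°) = 0.4849 I₀ · cos²(28°) = 0.378 I₀.
After rotation:
Unpolarized light through the first polarizer → I₁ = ½ I₀, now polarized at -21°.
I₂ = I₁ cos²(15° + 21°) = 0.5 I₀ · cos²(36°) = 0.3273 I₀.
I₃ = I₂ cos²(43° − 15°) = 0.3273 I₀ · cos²(28°) = 0.2551 I₀.
Ratio = 0.2551 / 0.378 = 0.6749.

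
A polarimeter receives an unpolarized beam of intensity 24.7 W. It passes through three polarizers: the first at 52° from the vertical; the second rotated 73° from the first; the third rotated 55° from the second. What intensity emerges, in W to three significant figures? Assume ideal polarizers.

I ≈ 0.347 W

Unpolarized light through the first polarizer → I₁ = 24.7 W/2 = 12.35 W, polarized at 52°.
I₂ = I₁ · cos²(73°) = 12.35 · 0.08548 = 1.056 W.
I₃ = I₂ · cos²(55°) = 1.056 · 0.329 = 0.3473 W.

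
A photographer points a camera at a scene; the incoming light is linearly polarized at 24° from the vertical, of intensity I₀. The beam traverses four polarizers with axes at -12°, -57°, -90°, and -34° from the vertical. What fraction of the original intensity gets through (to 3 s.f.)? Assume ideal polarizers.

I₁ = I₀ cos²(-12° − 24°) = I₀ cos²(36°) = 0.6545 I₀.
I₂ = I₁ cos²(-57° + 12°) = 0.6545 I₀ · cos²(45°) = 0.3273 I₀.
I₃ = I₂ cos²(-90° + 57°) = 0.3273 I₀ · cos²(33°) = 0.2302 I₀.
I₄ = I₃ cos²(-34° + 90°) = 0.2302 I₀ · cos²(56°) = 0.07198 I₀.
Transmitted fraction = 0.07198.

≈ 0.0720 I₀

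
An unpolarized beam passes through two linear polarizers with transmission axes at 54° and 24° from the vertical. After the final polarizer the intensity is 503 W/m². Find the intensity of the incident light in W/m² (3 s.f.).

I₀ ≈ 1340 W/m²

Unpolarized light through the first polarizer → I₁ = ½ I₀, now polarized at 54°.
I₂ = I₁ cos²(24° − 54°) = 0.5 I₀ · cos²(30°) = 0.375 I₀.
So 503 W/m² = 0.375 I₀, giving I₀ = 503/0.375 = 1341 W/m².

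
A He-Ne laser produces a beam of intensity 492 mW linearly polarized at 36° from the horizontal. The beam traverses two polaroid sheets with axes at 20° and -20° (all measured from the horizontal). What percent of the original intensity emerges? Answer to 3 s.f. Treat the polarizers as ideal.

I₁ = 492 mW · cos²(16°) = 454.6 mW.
I₂ = I₁ · cos²(40°) = 454.6 · 0.5868 = 266.8 mW.
That is 54.22% of the incident intensity.

≈ 54.2%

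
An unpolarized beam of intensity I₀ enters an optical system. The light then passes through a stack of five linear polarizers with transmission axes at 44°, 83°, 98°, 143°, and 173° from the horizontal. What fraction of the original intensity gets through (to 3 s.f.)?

≈ 0.106 I₀

Unpolarized light through the first polarizer → I₁ = ½ I₀, now polarized at 44°.
I₂ = I₁ cos²(83° − 44°) = 0.5 I₀ · cos²(39°) = 0.302 I₀.
I₃ = I₂ cos²(98° − 83°) = 0.302 I₀ · cos²(15°) = 0.2817 I₀.
I₄ = I₃ cos²(143° − 98°) = 0.2817 I₀ · cos²(45°) = 0.1409 I₀.
I₅ = I₄ cos²(173° − 143°) = 0.1409 I₀ · cos²(30°) = 0.1057 I₀.
Transmitted fraction = 0.1057.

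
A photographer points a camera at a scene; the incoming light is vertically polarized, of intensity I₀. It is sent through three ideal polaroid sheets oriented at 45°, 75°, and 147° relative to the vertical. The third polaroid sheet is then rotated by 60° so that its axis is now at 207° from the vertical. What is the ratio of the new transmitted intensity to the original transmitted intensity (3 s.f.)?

I_new/I_old ≈ 4.69

Before rotation:
I₁ = I₀ cos²(45° − 0°) = I₀ cos²(45°) = 0.5 I₀.
I₂ = I₁ cos²(75° − 45°) = 0.5 I₀ · cos²(30°) = 0.375 I₀.
I₃ = I₂ cos²(147° − 75°) = 0.375 I₀ · cos²(72°) = 0.03581 I₀.
After rotation:
I₁ = I₀ cos²(45° − 0°) = I₀ cos²(45°) = 0.5 I₀.
I₂ = I₁ cos²(75° − 45°) = 0.5 I₀ · cos²(30°) = 0.375 I₀.
Angle between axes 2 and 3: 48°. I₃ = 0.375 I₀ · cos²(48°) = 0.1679 I₀.
Ratio = 0.1679 / 0.03581 = 4.689.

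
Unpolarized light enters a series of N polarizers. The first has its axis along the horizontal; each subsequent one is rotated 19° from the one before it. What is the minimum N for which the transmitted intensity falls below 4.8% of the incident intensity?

N = 22

First polarizer halves the unpolarized light: factor 1/2.
Each further stage multiplies by cos²(19°) = 0.894.
After N polarizers: T = 0.5·0.894^(N−1). Require T < 0.048 ⇒ N−1 > ln(0.048/0.5)/ln(0.894) = 20.92, so N−1 ≥ 21 and N = 22.
Check: N=22 gives T = 0.04755 < 0.048; N=21 gives T = 0.05318.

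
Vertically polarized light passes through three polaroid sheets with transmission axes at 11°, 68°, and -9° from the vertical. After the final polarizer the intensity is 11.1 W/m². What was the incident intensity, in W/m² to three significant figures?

I₀ ≈ 767 W/m²

By Malus's law, I₁ = I₀ cos²(11° − 0°) = I₀ cos²(11°) = 0.9636 I₀.
I₂ = I₁ cos²(68° − 11°) = 0.9636 I₀ · cos²(57°) = 0.2858 I₀.
I₃ = I₂ cos²(-9° − 68°) = 0.2858 I₀ · cos²(77°) = 0.01446 I₀.
So 11.1 W/m² = 0.01446 I₀, giving I₀ = 11.1/0.01446 = 767.4 W/m².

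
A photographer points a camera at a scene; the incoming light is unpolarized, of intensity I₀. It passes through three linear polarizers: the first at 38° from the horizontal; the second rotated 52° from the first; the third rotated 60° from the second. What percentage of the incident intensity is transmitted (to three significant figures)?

≈ 4.74%

Unpolarized light through the first polarizer → I₁ = ½ I₀, now polarized at 38°.
I₂ = I₁ cos²(52°) = 0.5 · 0.379 I₀ = 0.1895 I₀.
I₃ = I₂ cos²(60°) = 0.1895 · 0.25 I₀ = 0.04738 I₀.
That is 4.738% of the incident intensity.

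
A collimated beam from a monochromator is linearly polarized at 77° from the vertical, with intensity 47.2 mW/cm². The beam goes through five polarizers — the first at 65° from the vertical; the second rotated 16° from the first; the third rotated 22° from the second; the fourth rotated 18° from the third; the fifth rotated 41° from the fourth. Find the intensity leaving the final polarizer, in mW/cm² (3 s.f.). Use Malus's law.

By Malus's law, I₁ = 47.2 mW/cm² · cos²(12°) = 45.16 mW/cm².
I₂ = I₁ · cos²(16°) = 45.16 · 0.924 = 41.73 mW/cm².
I₃ = I₂ · cos²(22°) = 41.73 · 0.8597 = 35.87 mW/cm².
I₄ = I₃ · cos²(18°) = 35.87 · 0.9045 = 32.45 mW/cm².
I₅ = I₄ · cos²(41°) = 32.45 · 0.5696 = 18.48 mW/cm².

I ≈ 18.5 mW/cm²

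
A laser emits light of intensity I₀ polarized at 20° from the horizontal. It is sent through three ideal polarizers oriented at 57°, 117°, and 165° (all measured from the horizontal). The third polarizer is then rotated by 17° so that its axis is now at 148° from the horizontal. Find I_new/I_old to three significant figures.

I_new/I_old ≈ 1.64

Before rotation:
By Malus's law, I₁ = I₀ cos²(57° − 20°) = I₀ cos²(37°) = 0.6378 I₀.
I₂ = I₁ cos²(117° − 57°) = 0.6378 I₀ · cos²(60°) = 0.1595 I₀.
I₃ = I₂ cos²(165° − 117°) = 0.1595 I₀ · cos²(48°) = 0.07139 I₀.
After rotation:
I₁ = I₀ cos²(57° − 20°) = I₀ cos²(37°) = 0.6378 I₀.
I₂ = I₁ cos²(117° − 57°) = 0.6378 I₀ · cos²(60°) = 0.1595 I₀.
I₃ = I₂ cos²(148° − 117°) = 0.1595 I₀ · cos²(31°) = 0.1172 I₀.
Ratio = 0.1172 / 0.07139 = 1.641.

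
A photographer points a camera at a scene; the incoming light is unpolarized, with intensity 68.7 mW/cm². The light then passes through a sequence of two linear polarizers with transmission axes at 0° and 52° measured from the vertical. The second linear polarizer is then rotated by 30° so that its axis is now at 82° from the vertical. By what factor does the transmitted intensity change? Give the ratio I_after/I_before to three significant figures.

I_new/I_old ≈ 0.0511

Before rotation:
Unpolarized light through the first polarizer → I₁ = ½ I₀, now polarized at 0°.
I₂ = I₁ cos²(52° − 0°) = 0.5 I₀ · cos²(52°) = 0.1895 I₀.
After rotation:
Unpolarized light through the first polarizer → I₁ = ½ I₀, now polarized at 0°.
I₂ = I₁ cos²(82° − 0°) = 0.5 I₀ · cos²(82°) = 0.009685 I₀.
Ratio = 0.009685 / 0.1895 = 0.0511.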